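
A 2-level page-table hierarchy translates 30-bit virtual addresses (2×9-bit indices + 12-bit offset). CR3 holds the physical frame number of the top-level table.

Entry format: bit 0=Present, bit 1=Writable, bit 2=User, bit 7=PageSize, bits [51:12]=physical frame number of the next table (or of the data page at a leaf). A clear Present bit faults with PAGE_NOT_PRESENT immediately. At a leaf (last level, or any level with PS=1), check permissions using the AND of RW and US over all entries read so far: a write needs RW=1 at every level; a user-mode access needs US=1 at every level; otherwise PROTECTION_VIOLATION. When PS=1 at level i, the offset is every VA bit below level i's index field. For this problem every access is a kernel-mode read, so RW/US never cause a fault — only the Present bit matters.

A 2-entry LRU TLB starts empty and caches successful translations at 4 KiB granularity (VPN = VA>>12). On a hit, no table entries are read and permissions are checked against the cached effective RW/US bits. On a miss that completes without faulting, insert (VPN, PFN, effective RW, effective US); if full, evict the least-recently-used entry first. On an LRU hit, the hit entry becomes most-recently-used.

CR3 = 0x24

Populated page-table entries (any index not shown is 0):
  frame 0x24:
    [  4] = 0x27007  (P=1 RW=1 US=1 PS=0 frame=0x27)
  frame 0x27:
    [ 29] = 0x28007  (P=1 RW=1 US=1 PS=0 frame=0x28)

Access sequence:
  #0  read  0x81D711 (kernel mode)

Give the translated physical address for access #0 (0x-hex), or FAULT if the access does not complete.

Per-access translation:
#0 VA=0x81D711 (r,kernel):
  L0 @0x24[4] → 0x27007  P=1,RW=1,US=1,PS=0
  L1 @0x27[29] → 0x28007  P=1,RW=1,US=1,PS=0
  → PA=0x28711  (2 entries read)

Access #0 PA: 0x28711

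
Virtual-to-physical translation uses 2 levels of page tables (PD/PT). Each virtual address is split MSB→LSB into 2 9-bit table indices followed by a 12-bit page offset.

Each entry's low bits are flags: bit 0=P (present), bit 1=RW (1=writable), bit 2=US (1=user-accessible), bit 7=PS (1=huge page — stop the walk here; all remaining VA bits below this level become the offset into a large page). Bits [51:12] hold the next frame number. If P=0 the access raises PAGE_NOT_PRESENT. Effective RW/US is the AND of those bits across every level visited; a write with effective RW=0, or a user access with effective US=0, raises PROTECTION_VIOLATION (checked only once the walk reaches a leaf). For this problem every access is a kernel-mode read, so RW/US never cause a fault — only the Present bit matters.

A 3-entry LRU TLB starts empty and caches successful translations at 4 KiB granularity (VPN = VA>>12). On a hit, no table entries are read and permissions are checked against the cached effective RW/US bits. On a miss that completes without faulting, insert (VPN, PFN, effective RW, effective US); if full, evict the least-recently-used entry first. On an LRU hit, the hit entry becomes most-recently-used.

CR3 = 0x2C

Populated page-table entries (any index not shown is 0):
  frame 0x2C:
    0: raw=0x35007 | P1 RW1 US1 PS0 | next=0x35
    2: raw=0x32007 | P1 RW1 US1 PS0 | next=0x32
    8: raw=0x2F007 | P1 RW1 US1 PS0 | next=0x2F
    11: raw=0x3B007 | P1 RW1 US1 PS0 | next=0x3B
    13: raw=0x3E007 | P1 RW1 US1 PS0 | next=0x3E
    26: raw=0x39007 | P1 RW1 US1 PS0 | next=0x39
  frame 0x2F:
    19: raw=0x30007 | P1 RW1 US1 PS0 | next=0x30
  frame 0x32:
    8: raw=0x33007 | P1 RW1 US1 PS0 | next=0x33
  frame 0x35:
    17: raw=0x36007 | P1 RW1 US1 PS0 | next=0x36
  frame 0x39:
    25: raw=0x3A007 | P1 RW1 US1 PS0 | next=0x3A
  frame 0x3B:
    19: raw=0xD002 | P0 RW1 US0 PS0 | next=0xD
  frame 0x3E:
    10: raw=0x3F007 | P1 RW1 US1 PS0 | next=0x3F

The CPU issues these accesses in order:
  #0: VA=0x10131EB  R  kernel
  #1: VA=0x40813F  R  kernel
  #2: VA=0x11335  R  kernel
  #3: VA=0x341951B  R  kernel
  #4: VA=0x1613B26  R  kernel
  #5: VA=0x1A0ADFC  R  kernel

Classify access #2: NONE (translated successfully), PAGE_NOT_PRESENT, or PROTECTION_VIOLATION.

Per-access translation:
#0 VA=0x10131EB (r,kernel):
  L0: frame=0x2C idx=8 entry=0x2F007 [P=1 RW=1 US=1 PS=0]
  L1: frame=0x2F idx=19 entry=0x30007 [P=1 RW=1 US=1 PS=0]
  ⇒ phys 0x301EB  [2 reads]
#1 VA=0x40813F (r,kernel):
  L0: frame=0x2C idx=2 entry=0x32007 [P=1 RW=1 US=1 PS=0]
  L1: frame=0x32 idx=8 entry=0x33007 [P=1 RW=1 US=1 PS=0]
  ⇒ phys 0x3313F  [2 reads]
#2 VA=0x11335 (r,kernel):
  L0: frame=0x2C idx=0 entry=0x35007 [P=1 RW=1 US=1 PS=0]
  L1: frame=0x35 idx=17 entry=0x36007 [P=1 RW=1 US=1 PS=0]
  ⇒ phys 0x36335  [2 reads]
#3 VA=0x341951B (r,kernel):
  L0: frame=0x2C idx=26 entry=0x39007 [P=1 RW=1 US=1 PS=0]
  L1: frame=0x39 idx=25 entry=0x3A007 [P=1 RW=1 US=1 PS=0]
  ⇒ phys 0x3A51B  [2 reads]
#4 VA=0x1613B26 (r,kernel):
  L0: frame=0x2C idx=11 entry=0x3B007 [P=1 RW=1 US=1 PS=0]
  L1: frame=0x3B idx=19 entry=0xD002 [P=0 RW=1 US=0 PS=0]
  ✗ PAGE_NOT_PRESENT  [2 reads]
#5 VA=0x1A0ADFC (r,kernel):
  L0: frame=0x2C idx=13 entry=0x3E007 [P=1 RW=1 US=1 PS=0]
  L1: frame=0x3E idx=10 entry=0x3F007 [P=1 RW=1 US=1 PS=0]
  ⇒ phys 0x3FDFC  [2 reads]

Access #2 fault: NONE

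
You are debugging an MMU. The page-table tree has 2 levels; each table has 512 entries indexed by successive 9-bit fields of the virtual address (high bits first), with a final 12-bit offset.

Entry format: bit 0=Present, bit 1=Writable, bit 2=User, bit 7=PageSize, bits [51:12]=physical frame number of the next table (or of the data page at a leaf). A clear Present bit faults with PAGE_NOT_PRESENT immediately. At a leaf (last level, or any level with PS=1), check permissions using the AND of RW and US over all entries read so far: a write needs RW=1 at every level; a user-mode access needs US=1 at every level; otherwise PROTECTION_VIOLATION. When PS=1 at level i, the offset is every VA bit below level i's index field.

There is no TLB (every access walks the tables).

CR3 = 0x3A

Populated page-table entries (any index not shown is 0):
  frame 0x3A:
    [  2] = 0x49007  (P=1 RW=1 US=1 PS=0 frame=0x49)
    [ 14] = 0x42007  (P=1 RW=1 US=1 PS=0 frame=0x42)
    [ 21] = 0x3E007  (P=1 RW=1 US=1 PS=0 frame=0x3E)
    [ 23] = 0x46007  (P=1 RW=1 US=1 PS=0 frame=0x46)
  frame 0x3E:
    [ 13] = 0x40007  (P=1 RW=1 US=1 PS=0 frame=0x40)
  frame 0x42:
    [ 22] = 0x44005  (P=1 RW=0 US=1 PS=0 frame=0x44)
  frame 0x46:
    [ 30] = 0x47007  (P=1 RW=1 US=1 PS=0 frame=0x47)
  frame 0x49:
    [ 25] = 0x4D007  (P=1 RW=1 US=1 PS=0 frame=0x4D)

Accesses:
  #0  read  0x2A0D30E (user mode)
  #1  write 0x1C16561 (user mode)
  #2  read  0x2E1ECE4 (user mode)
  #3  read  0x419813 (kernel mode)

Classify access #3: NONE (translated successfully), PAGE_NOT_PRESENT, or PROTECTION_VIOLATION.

Walk each access:
#0 VA=0x2A0D30E (r,user):
  lvl0: tbl 0x3A, slot 21 ⇒ 0x3E007 (P1/RW1/US1/PS0)
  lvl1: tbl 0x3E, slot 13 ⇒ 0x40007 (P1/RW1/US1/PS0)
  ✓ 0x4030E  — 2 lookups
#1 VA=0x1C16561 (w,user):
  lvl0: tbl 0x3A, slot 14 ⇒ 0x42007 (P1/RW1/US1/PS0)
  lvl1: tbl 0x42, slot 22 ⇒ 0x44005 (P1/RW0/US1/PS0)
  ⇒ fault: PROTECTION_VIOLATION  — 2 lookups
#2 VA=0x2E1ECE4 (r,user):
  lvl0: tbl 0x3A, slot 23 ⇒ 0x46007 (P1/RW1/US1/PS0)
  lvl1: tbl 0x46, slot 30 ⇒ 0x47007 (P1/RW1/US1/PS0)
  ✓ 0x47CE4  — 2 lookups
#3 VA=0x419813 (r,kernel):
  lvl0: tbl 0x3A, slot 2 ⇒ 0x49007 (P1/RW1/US1/PS0)
  lvl1: tbl 0x49, slot 25 ⇒ 0x4D007 (P1/RW1/US1/PS0)
  ✓ 0x4D813  — 2 lookups

Access #3 fault: NONE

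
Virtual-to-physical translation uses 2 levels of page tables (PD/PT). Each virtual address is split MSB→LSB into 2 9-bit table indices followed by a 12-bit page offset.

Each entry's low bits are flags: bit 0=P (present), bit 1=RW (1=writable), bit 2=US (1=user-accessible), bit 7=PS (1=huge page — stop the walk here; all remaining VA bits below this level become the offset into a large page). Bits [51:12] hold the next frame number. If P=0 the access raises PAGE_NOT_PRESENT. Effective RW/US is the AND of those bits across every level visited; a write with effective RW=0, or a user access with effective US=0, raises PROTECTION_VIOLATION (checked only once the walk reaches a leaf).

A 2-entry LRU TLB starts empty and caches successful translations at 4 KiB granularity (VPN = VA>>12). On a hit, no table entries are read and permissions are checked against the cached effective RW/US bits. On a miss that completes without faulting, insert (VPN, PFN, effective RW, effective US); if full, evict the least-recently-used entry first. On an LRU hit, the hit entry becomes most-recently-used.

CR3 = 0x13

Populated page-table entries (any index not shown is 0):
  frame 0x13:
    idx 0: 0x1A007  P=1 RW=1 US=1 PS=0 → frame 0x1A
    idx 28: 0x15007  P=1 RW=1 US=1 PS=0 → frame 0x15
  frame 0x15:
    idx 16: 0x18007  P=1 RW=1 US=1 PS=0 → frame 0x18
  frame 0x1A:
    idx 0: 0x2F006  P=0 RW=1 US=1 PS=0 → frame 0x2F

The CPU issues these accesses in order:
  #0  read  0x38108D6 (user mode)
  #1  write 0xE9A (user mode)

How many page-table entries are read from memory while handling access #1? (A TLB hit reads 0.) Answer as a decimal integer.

Per-access translation:
#0 VA=0x38108D6 (r,user):
  L0 @0x13[28] → 0x15007  P=1,RW=1,US=1,PS=0
  L1 @0x15[16] → 0x18007  P=1,RW=1,US=1,PS=0
  ⇒ phys 0x188D6  [2 reads]
#1 VA=0xE9A (w,user):
  L0 @0x13[0] → 0x1A007  P=1,RW=1,US=1,PS=0
  L1 @0x1A[0] → 0x2F006  P=0,RW=1,US=1,PS=0
  ⇒ fault: PAGE_NOT_PRESENT  — 2 lookups

Entries read for #1: 2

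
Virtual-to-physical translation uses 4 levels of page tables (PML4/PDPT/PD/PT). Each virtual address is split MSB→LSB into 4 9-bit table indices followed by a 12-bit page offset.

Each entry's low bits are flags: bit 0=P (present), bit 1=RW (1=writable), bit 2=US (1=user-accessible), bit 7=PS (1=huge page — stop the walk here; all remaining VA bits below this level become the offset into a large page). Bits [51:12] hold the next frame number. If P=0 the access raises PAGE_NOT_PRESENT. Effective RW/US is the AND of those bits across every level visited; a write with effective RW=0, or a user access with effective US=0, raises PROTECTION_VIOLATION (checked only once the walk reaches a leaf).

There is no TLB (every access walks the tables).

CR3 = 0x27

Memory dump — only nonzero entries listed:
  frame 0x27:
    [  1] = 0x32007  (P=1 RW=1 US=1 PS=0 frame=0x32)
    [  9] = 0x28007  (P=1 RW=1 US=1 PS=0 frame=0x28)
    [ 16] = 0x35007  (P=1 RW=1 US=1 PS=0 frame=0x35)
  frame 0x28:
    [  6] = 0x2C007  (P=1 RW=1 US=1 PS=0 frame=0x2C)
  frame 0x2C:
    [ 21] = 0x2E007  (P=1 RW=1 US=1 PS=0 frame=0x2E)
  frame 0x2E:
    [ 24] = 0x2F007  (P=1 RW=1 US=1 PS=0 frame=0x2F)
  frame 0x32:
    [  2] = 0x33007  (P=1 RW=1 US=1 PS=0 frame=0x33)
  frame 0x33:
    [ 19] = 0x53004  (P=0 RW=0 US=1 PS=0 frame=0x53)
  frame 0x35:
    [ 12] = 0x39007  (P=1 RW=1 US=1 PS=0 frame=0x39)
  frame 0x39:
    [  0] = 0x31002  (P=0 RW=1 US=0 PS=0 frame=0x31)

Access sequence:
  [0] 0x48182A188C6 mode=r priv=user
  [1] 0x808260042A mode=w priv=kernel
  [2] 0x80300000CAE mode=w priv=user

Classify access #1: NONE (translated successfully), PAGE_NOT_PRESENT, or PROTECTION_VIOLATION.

Walk each access:
#0 VA=0x48182A188C6 (r,user):
  [0] read 0x27 idx=9: raw=0x28007 flags P=1 W=1 U=1 S=0
  [1] read 0x28 idx=6: raw=0x2C007 flags P=1 W=1 U=1 S=0
  [2] read 0x2C idx=21: raw=0x2E007 flags P=1 W=1 U=1 S=0
  [3] read 0x2E idx=24: raw=0x2F007 flags P=1 W=1 U=1 S=0
  ⇒ phys 0x2F8C6  [4 reads]
#1 VA=0x808260042A (w,kernel):
  [0] read 0x27 idx=1: raw=0x32007 flags P=1 W=1 U=1 S=0
  [1] read 0x32 idx=2: raw=0x33007 flags P=1 W=1 U=1 S=0
  [2] read 0x33 idx=19: raw=0x53004 flags P=0 W=0 U=1 S=0
  ✗ PAGE_NOT_PRESENT  [3 reads]
#2 VA=0x80300000CAE (w,user):
  [0] read 0x27 idx=16: raw=0x35007 flags P=1 W=1 U=1 S=0
  [1] read 0x35 idx=12: raw=0x39007 flags P=1 W=1 U=1 S=0
  [2] read 0x39 idx=0: raw=0x31002 flags P=0 W=1 U=0 S=0
  ✗ PAGE_NOT_PRESENT  [3 reads]

Access #1 fault: PAGE_NOT_PRESENT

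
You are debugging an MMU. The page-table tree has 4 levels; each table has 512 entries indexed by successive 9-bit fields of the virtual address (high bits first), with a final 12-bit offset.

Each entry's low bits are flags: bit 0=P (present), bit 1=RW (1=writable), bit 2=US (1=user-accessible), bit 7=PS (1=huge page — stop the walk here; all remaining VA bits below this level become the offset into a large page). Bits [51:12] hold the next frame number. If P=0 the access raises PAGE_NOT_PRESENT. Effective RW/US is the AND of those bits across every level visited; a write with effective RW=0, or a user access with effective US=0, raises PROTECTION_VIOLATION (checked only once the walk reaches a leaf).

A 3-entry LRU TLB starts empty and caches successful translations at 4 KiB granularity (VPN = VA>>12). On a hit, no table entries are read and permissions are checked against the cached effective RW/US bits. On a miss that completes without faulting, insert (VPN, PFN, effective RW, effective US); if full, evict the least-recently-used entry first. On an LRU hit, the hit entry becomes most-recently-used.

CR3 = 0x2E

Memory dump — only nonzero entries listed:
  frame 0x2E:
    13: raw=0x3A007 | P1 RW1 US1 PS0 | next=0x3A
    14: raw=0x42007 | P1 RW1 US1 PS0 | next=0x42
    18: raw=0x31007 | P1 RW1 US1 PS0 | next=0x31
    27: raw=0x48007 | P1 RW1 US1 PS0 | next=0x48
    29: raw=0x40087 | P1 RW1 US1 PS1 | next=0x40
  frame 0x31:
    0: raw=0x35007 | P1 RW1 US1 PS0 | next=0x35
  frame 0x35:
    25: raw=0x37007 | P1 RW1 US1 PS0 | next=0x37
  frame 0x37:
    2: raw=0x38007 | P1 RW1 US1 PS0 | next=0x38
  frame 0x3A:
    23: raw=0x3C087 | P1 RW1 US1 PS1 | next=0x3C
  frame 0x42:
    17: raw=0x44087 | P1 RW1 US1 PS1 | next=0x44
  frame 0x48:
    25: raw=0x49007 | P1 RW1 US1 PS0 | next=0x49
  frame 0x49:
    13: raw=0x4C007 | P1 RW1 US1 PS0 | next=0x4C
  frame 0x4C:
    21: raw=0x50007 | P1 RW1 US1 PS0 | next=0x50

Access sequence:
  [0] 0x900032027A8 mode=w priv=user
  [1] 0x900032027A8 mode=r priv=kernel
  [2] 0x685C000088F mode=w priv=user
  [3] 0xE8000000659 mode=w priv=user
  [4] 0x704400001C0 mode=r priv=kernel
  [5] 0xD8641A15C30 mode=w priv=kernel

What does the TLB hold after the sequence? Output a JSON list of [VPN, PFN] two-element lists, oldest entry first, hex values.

Per-access translation:
#0 VA=0x900032027A8 (w,user):
  [0] read 0x2E idx=18: raw=0x31007 flags P=1 W=1 U=1 S=0
  [1] read 0x31 idx=0: raw=0x35007 flags P=1 W=1 U=1 S=0
  [2] read 0x35 idx=25: raw=0x37007 flags P=1 W=1 U=1 S=0
  [3] read 0x37 idx=2: raw=0x38007 flags P=1 W=1 U=1 S=0
  → PA=0x387A8  (4 entries read)
#1 VA=0x900032027A8 (r,kernel):
  TLB hit vpn=0x90003202 → PA=0x387A8
#2 VA=0x685C000088F (w,user):
  [0] read 0x2E idx=13: raw=0x3A007 flags P=1 W=1 U=1 S=0
  [1] read 0x3A idx=23: raw=0x3C087 flags P=1 W=1 U=1 S=1
  → PA=0x3C88F (huge @L1)  (2 entries read)
#3 VA=0xE8000000659 (w,user):
  [0] read 0x2E idx=29: raw=0x40087 flags P=1 W=1 U=1 S=1
  → PA=0x40659 (huge @L0)  (1 entries read)
#4 VA=0x704400001C0 (r,kernel):
  [0] read 0x2E idx=14: raw=0x42007 flags P=1 W=1 U=1 S=0
  [1] read 0x42 idx=17: raw=0x44087 flags P=1 W=1 U=1 S=1
  → PA=0x441C0 (huge @L1)  (2 entries read)
#5 VA=0xD8641A15C30 (w,kernel):
  [0] read 0x2E idx=27: raw=0x48007 flags P=1 W=1 U=1 S=0
  [1] read 0x48 idx=25: raw=0x49007 flags P=1 W=1 U=1 S=0
  [2] read 0x49 idx=13: raw=0x4C007 flags P=1 W=1 U=1 S=0
  [3] read 0x4C idx=21: raw=0x50007 flags P=1 W=1 U=1 S=0
  → PA=0x50C30  (4 entries read)

TLB: [["0xE8000000", "0x40"], ["0x70440000", "0x44"], ["0xD8641A15", "0x50"]]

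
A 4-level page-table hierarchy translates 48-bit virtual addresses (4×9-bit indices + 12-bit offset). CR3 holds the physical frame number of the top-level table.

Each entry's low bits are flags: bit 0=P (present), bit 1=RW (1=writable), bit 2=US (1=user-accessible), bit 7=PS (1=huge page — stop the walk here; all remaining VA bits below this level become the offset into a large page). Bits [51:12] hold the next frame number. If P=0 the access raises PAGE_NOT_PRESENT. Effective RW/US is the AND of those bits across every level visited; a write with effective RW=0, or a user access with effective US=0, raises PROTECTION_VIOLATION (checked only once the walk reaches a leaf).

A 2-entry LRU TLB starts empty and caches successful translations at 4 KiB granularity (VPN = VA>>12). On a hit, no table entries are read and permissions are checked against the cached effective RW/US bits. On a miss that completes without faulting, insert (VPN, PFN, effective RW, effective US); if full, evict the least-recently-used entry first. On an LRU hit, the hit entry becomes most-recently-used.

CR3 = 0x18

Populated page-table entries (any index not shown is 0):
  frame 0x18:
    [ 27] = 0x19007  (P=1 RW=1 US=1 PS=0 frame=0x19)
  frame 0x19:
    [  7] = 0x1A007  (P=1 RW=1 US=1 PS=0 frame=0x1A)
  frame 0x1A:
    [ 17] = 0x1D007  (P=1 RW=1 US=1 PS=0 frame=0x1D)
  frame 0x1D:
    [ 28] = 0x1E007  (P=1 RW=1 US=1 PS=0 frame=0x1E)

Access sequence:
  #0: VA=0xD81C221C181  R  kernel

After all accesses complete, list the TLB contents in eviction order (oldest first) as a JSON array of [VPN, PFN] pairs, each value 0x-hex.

Per-access translation:
#0 VA=0xD81C221C181 (r,kernel):
  L0 @0x18[27] → 0x19007  P=1,RW=1,US=1,PS=0
  L1 @0x19[7] → 0x1A007  P=1,RW=1,US=1,PS=0
  L2 @0x1A[17] → 0x1D007  P=1,RW=1,US=1,PS=0
  L3 @0x1D[28] → 0x1E007  P=1,RW=1,US=1,PS=0
  ⇒ phys 0x1E181  [4 reads]

TLB: [["0xD81C221C", "0x1E"]]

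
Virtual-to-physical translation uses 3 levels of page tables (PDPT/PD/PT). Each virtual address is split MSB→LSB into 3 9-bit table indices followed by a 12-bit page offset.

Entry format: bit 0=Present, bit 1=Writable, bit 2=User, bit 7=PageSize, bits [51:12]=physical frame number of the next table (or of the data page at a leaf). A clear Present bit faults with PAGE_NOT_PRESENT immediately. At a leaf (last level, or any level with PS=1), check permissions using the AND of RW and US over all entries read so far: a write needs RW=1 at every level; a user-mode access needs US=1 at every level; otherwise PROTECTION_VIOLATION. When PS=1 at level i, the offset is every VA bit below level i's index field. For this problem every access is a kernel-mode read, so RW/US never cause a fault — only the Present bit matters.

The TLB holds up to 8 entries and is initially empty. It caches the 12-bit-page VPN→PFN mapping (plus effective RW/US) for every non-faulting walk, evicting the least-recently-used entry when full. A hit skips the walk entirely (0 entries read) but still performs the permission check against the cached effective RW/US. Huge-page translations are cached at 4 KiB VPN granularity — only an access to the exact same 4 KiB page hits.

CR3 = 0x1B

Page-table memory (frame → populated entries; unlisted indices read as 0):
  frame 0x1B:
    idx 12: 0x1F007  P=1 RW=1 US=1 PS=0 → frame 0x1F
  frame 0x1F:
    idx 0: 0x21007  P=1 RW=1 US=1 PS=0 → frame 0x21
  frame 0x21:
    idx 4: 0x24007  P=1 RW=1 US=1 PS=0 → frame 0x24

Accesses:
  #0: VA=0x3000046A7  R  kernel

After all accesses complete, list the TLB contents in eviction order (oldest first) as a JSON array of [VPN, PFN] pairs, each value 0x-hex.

Per-access translation:
#0 VA=0x3000046A7 (r,kernel):
  L0: frame=0x1B idx=12 entry=0x1F007 [P=1 RW=1 US=1 PS=0]
  L1: frame=0x1F idx=0 entry=0x21007 [P=1 RW=1 US=1 PS=0]
  L2: frame=0x21 idx=4 entry=0x24007 [P=1 RW=1 US=1 PS=0]
  → PA=0x246A7  (3 entries read)

TLB: [["0x300004", "0x24"]]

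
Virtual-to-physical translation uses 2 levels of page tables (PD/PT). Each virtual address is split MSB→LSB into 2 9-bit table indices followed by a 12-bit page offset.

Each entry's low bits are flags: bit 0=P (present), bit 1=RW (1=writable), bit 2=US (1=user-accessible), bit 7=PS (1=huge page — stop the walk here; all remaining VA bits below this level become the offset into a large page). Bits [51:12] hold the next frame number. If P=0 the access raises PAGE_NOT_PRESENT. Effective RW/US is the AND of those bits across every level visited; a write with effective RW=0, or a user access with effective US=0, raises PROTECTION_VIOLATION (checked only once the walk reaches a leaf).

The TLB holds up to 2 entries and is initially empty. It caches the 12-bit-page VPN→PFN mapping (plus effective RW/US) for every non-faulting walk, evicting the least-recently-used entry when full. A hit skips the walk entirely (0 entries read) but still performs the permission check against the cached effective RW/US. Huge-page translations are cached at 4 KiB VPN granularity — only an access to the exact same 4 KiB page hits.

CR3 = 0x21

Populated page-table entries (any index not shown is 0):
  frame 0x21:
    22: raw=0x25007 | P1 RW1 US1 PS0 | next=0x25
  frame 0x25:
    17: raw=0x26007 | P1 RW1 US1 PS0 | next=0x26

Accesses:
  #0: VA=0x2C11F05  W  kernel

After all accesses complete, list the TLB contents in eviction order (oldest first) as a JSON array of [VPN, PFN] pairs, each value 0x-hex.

Trace:
#0 VA=0x2C11F05 (w,kernel):
  L0 @0x21[22] → 0x25007  P=1,RW=1,US=1,PS=0
  L1 @0x25[17] → 0x26007  P=1,RW=1,US=1,PS=0
  ✓ 0x26F05  — 2 lookups

TLB: [["0x2C11", "0x26"]]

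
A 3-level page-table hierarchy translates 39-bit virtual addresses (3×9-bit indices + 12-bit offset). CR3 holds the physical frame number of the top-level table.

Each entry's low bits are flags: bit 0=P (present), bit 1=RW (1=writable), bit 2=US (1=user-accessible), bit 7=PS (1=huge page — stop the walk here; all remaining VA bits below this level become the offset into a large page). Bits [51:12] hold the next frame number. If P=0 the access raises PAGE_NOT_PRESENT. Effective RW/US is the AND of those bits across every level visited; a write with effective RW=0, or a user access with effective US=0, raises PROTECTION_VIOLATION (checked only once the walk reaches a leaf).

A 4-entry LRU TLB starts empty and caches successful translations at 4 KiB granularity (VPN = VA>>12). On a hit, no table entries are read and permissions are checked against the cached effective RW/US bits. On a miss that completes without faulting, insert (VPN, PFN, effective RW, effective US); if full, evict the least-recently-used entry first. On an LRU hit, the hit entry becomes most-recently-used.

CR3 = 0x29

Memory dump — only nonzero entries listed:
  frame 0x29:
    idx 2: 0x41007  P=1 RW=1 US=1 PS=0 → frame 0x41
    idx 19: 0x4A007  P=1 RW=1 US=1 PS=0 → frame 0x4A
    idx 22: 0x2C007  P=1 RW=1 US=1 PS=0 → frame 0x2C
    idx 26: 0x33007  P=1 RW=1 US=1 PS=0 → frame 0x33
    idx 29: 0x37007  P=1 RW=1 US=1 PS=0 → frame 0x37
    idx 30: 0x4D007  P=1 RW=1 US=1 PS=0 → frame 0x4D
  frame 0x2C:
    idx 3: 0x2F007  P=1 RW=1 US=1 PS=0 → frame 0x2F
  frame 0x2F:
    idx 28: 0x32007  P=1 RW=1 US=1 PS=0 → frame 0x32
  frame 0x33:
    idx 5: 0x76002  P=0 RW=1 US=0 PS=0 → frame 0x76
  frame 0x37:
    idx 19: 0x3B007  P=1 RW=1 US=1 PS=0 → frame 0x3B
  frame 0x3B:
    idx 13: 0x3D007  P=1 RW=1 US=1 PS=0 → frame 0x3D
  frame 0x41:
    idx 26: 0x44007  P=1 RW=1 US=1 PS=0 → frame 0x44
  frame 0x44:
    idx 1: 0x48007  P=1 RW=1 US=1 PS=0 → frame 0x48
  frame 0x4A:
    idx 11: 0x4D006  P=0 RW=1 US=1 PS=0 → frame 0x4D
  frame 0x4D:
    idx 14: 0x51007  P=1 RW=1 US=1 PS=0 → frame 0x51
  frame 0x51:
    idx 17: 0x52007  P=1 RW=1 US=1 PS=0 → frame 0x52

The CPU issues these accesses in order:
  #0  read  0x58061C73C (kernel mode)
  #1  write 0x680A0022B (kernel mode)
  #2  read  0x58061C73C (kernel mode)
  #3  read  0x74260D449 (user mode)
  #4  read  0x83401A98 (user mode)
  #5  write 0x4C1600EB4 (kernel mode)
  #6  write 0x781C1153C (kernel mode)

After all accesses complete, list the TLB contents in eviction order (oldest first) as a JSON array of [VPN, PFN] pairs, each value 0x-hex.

Walk each access:
#0 VA=0x58061C73C (r,kernel):
  L0 @0x29[22] → 0x2C007  P=1,RW=1,US=1,PS=0
  L1 @0x2C[3] → 0x2F007  P=1,RW=1,US=1,PS=0
  L2 @0x2F[28] → 0x32007  P=1,RW=1,US=1,PS=0
  → PA=0x3273C  (3 entries read)
#1 VA=0x680A0022B (w,kernel):
  L0 @0x29[26] → 0x33007  P=1,RW=1,US=1,PS=0
  L1 @0x33[5] → 0x76002  P=0,RW=1,US=0,PS=0
  → PAGE_NOT_PRESENT  (2 entries read)
#2 VA=0x58061C73C (r,kernel):
  TLB hit vpn=0x58061C → PA=0x3273C
#3 VA=0x74260D449 (r,user):
  L0 @0x29[29] → 0x37007  P=1,RW=1,US=1,PS=0
  L1 @0x37[19] → 0x3B007  P=1,RW=1,US=1,PS=0
  L2 @0x3B[13] → 0x3D007  P=1,RW=1,US=1,PS=0
  → PA=0x3D449  (3 entries read)
#4 VA=0x83401A98 (r,user):
  L0 @0x29[2] → 0x41007  P=1,RW=1,US=1,PS=0
  L1 @0x41[26] → 0x44007  P=1,RW=1,US=1,PS=0
  L2 @0x44[1] → 0x48007  P=1,RW=1,US=1,PS=0
  → PA=0x48A98  (3 entries read)
#5 VA=0x4C1600EB4 (w,kernel):
  L0 @0x29[19] → 0x4A007  P=1,RW=1,US=1,PS=0
  L1 @0x4A[11] → 0x4D006  P=0,RW=1,US=1,PS=0
  → PAGE_NOT_PRESENT  (2 entries read)
#6 VA=0x781C1153C (w,kernel):
  L0 @0x29[30] → 0x4D007  P=1,RW=1,US=1,PS=0
  L1 @0x4D[14] → 0x51007  P=1,RW=1,US=1,PS=0
  L2 @0x51[17] → 0x52007  P=1,RW=1,US=1,PS=0
  → PA=0x5253C  (3 entries read)

TLB: [["0x58061C", "0x32"], ["0x74260D", "0x3D"], ["0x83401", "0x48"], ["0x781C11", "0x52"]]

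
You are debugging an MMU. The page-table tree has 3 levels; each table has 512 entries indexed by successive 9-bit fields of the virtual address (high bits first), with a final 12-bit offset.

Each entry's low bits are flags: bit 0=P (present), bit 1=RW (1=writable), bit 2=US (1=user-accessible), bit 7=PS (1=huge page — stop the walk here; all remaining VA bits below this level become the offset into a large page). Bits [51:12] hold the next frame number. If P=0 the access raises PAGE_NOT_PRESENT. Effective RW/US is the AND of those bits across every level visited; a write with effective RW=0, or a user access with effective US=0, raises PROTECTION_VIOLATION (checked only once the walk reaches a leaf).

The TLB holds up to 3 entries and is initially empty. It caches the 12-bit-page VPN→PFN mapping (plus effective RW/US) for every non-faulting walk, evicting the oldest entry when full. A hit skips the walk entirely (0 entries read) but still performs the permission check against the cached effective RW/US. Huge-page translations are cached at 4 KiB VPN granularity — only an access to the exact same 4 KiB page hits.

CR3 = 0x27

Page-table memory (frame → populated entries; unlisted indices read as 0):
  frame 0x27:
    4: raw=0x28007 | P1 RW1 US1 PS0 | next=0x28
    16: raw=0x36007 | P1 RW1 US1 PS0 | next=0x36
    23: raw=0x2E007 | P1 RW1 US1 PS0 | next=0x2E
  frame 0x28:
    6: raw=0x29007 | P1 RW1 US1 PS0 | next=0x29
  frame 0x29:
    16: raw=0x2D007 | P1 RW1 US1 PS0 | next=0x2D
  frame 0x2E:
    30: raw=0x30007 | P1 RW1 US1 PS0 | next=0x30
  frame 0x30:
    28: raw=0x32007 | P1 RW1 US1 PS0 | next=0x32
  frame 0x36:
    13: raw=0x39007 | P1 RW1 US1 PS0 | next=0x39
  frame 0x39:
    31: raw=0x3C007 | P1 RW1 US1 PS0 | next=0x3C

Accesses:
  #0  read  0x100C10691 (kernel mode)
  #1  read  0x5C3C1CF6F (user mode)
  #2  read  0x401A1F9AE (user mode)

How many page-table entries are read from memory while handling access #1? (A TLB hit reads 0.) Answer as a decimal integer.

Per-access translation:
#0 VA=0x100C10691 (r,kernel):
  L0 @0x27[4] → 0x28007  P=1,RW=1,US=1,PS=0
  L1 @0x28[6] → 0x29007  P=1,RW=1,US=1,PS=0
  L2 @0x29[16] → 0x2D007  P=1,RW=1,US=1,PS=0
  ✓ 0x2D691  — 3 lookups
#1 VA=0x5C3C1CF6F (r,user):
  L0 @0x27[23] → 0x2E007  P=1,RW=1,US=1,PS=0
  L1 @0x2E[30] → 0x30007  P=1,RW=1,US=1,PS=0
  L2 @0x30[28] → 0x32007  P=1,RW=1,US=1,PS=0
  ✓ 0x32F6F  — 3 lookups
#2 VA=0x401A1F9AE (r,user):
  L0 @0x27[16] → 0x36007  P=1,RW=1,US=1,PS=0
  L1 @0x36[13] → 0x39007  P=1,RW=1,US=1,PS=0
  L2 @0x39[31] → 0x3C007  P=1,RW=1,US=1,PS=0
  ✓ 0x3C9AE  — 3 lookups

Entries read for #1: 3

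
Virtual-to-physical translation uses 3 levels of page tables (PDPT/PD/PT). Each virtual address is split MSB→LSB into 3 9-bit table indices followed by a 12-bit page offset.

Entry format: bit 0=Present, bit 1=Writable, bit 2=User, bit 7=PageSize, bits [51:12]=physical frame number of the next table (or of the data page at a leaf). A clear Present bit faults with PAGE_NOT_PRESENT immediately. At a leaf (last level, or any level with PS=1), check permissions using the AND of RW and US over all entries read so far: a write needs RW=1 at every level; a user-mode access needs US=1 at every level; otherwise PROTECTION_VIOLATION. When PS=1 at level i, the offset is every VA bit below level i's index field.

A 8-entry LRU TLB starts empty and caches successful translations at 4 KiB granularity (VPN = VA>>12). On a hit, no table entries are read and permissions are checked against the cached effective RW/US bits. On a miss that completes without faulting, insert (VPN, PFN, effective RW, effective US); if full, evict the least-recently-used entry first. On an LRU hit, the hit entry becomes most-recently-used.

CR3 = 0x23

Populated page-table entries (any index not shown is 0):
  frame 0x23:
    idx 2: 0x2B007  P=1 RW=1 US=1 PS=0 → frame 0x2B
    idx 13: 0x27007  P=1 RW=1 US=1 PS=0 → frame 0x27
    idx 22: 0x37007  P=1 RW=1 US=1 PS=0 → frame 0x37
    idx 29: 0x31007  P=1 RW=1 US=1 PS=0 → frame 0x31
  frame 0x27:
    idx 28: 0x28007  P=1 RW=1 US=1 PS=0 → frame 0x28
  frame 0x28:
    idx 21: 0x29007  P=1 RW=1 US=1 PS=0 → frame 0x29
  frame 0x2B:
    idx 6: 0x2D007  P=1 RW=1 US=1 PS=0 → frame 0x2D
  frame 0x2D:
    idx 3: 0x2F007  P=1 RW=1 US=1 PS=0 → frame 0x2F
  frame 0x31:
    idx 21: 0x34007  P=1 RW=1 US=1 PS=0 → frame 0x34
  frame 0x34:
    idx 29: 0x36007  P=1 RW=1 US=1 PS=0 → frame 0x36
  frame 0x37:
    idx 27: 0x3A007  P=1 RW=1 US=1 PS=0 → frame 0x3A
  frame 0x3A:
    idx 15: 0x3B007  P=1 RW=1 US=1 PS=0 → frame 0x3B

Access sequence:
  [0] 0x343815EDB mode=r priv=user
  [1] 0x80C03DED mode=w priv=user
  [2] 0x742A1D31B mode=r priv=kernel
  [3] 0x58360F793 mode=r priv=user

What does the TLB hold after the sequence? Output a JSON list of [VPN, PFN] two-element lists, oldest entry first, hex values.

Trace:
#0 VA=0x343815EDB (r,user):
  L0: frame=0x23 idx=13 entry=0x27007 [P=1 RW=1 US=1 PS=0]
  L1: frame=0x27 idx=28 entry=0x28007 [P=1 RW=1 US=1 PS=0]
  L2: frame=0x28 idx=21 entry=0x29007 [P=1 RW=1 US=1 PS=0]
  → PA=0x29EDB  (3 entries read)
#1 VA=0x80C03DED (w,user):
  L0: frame=0x23 idx=2 entry=0x2B007 [P=1 RW=1 US=1 PS=0]
  L1: frame=0x2B idx=6 entry=0x2D007 [P=1 RW=1 US=1 PS=0]
  L2: frame=0x2D idx=3 entry=0x2F007 [P=1 RW=1 US=1 PS=0]
  → PA=0x2FDED  (3 entries read)
#2 VA=0x742A1D31B (r,kernel):
  L0: frame=0x23 idx=29 entry=0x31007 [P=1 RW=1 US=1 PS=0]
  L1: frame=0x31 idx=21 entry=0x34007 [P=1 RW=1 US=1 PS=0]
  L2: frame=0x34 idx=29 entry=0x36007 [P=1 RW=1 US=1 PS=0]
  → PA=0x3631B  (3 entries read)
#3 VA=0x58360F793 (r,user):
  L0: frame=0x23 idx=22 entry=0x37007 [P=1 RW=1 US=1 PS=0]
  L1: frame=0x37 idx=27 entry=0x3A007 [P=1 RW=1 US=1 PS=0]
  L2: frame=0x3A idx=15 entry=0x3B007 [P=1 RW=1 US=1 PS=0]
  → PA=0x3B793  (3 entries read)

TLB: [["0x343815", "0x29"], ["0x80C03", "0x2F"], ["0x742A1D", "0x36"], ["0x58360F", "0x3B"]]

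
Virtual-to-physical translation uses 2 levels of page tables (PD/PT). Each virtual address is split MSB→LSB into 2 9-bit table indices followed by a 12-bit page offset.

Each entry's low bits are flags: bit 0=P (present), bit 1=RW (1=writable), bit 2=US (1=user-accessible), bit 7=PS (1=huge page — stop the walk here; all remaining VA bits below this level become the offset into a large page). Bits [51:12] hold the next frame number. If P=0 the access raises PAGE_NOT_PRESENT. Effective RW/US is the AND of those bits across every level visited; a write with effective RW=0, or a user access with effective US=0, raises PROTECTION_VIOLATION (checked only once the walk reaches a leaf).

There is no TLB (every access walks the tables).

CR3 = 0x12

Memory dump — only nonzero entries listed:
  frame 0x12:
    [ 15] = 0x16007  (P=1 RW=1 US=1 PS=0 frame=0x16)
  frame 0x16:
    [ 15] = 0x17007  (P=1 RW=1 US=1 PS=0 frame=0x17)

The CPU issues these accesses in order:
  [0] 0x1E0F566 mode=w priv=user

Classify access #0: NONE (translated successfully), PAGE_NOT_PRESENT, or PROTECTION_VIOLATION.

Trace:
#0 VA=0x1E0F566 (w,user):
  [0] read 0x12 idx=15: raw=0x16007 flags P=1 W=1 U=1 S=0
  [1] read 0x16 idx=15: raw=0x17007 flags P=1 W=1 U=1 S=0
  ⇒ phys 0x17566  [2 reads]

Access #0 fault: NONE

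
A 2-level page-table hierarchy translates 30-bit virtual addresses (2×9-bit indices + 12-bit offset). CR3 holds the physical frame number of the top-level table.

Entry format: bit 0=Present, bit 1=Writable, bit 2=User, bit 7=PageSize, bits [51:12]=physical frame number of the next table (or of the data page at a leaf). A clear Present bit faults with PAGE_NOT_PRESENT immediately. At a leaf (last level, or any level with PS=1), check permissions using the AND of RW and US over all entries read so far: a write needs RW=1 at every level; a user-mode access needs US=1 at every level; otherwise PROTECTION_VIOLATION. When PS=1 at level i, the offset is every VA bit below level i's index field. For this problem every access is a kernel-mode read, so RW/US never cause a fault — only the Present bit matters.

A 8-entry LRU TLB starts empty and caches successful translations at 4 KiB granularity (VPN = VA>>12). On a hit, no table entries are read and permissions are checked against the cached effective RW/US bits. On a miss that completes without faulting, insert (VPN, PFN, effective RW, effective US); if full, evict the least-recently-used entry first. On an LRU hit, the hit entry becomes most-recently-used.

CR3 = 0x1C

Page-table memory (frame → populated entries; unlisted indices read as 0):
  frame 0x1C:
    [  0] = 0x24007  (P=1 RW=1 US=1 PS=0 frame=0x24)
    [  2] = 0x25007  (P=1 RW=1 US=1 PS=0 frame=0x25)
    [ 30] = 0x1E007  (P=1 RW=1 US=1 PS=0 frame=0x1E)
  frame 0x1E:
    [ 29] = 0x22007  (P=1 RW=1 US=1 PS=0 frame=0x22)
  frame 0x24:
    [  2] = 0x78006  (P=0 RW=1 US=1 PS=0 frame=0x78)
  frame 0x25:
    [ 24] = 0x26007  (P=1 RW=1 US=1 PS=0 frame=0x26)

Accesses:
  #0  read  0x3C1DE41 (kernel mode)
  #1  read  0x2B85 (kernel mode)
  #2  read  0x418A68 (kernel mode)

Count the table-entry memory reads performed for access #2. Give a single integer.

Trace:
#0 VA=0x3C1DE41 (r,kernel):
  L0 @0x1C[30] → 0x1E007  P=1,RW=1,US=1,PS=0
  L1 @0x1E[29] → 0x22007  P=1,RW=1,US=1,PS=0
  ✓ 0x22E41  — 2 lookups
#1 VA=0x2B85 (r,kernel):
  L0 @0x1C[0] → 0x24007  P=1,RW=1,US=1,PS=0
  L1 @0x24[2] → 0x78006  P=0,RW=1,US=1,PS=0
  ✗ PAGE_NOT_PRESENT  [2 reads]
#2 VA=0x418A68 (r,kernel):
  L0 @0x1C[2] → 0x25007  P=1,RW=1,US=1,PS=0
  L1 @0x25[24] → 0x26007  P=1,RW=1,US=1,PS=0
  ✓ 0x26A68  — 2 lookups

Entries read for #2: 2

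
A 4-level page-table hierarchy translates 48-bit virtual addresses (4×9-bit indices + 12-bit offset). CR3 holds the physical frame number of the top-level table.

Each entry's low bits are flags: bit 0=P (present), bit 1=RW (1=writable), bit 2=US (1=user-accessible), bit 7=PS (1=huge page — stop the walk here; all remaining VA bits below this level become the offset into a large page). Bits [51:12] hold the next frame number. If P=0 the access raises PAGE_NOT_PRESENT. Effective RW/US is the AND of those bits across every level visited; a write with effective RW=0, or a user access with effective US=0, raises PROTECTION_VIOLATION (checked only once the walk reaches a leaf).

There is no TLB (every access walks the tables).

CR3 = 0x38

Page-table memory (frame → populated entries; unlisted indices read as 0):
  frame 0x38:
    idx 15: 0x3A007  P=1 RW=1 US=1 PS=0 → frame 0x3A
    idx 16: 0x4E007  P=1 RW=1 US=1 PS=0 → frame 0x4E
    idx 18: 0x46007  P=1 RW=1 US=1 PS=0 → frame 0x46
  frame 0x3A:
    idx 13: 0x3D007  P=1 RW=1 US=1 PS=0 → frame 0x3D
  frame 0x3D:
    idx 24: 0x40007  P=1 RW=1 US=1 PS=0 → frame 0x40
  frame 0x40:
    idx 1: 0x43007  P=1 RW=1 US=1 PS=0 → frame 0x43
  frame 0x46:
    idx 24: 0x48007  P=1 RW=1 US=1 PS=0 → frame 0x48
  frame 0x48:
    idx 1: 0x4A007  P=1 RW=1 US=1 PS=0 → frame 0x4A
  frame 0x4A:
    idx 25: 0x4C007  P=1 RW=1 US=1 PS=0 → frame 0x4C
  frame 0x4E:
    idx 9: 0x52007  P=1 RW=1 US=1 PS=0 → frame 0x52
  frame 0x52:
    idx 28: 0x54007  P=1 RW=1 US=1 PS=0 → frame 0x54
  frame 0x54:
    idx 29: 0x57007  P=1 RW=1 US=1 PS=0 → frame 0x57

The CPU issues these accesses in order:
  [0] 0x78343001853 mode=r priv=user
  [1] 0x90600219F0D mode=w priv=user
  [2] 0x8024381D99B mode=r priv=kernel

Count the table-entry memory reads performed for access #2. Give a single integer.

Walk each access:
#0 VA=0x78343001853 (r,user):
  [0] read 0x38 idx=15: raw=0x3A007 flags P=1 W=1 U=1 S=0
  [1] read 0x3A idx=13: raw=0x3D007 flags P=1 W=1 U=1 S=0
  [2] read 0x3D idx=24: raw=0x40007 flags P=1 W=1 U=1 S=0
  [3] read 0x40 idx=1: raw=0x43007 flags P=1 W=1 U=1 S=0
  → PA=0x43853  (4 entries read)
#1 VA=0x90600219F0D (w,user):
  [0] read 0x38 idx=18: raw=0x46007 flags P=1 W=1 U=1 S=0
  [1] read 0x46 idx=24: raw=0x48007 flags P=1 W=1 U=1 S=0
  [2] read 0x48 idx=1: raw=0x4A007 flags P=1 W=1 U=1 S=0
  [3] read 0x4A idx=25: raw=0x4C007 flags P=1 W=1 U=1 S=0
  → PA=0x4CF0D  (4 entries read)
#2 VA=0x8024381D99B (r,kernel):
  [0] read 0x38 idx=16: raw=0x4E007 flags P=1 W=1 U=1 S=0
  [1] read 0x4E idx=9: raw=0x52007 flags P=1 W=1 U=1 S=0
  [2] read 0x52 idx=28: raw=0x54007 flags P=1 W=1 U=1 S=0
  [3] read 0x54 idx=29: raw=0x57007 flags P=1 W=1 U=1 S=0
  → PA=0x5799B  (4 entries read)

Entries read for #2: 4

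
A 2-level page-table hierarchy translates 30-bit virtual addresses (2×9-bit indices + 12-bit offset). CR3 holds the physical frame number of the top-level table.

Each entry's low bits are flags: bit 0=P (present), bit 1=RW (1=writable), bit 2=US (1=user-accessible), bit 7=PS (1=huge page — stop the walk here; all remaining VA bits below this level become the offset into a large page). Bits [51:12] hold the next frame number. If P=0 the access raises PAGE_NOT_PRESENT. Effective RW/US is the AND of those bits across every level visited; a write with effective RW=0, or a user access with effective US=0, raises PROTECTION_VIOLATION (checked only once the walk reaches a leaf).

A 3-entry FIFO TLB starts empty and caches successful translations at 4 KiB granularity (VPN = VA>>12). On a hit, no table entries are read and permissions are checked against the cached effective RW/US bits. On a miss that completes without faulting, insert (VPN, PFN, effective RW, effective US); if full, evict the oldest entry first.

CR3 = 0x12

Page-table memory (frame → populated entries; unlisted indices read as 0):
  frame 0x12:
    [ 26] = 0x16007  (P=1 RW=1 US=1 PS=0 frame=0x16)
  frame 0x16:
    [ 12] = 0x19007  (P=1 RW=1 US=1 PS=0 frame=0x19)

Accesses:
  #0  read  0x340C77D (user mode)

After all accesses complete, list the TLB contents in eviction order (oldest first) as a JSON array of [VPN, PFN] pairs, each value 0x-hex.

Per-access translation:
#0 VA=0x340C77D (r,user):
  L0: frame=0x12 idx=26 entry=0x16007 [P=1 RW=1 US=1 PS=0]
  L1: frame=0x16 idx=12 entry=0x19007 [P=1 RW=1 US=1 PS=0]
  ⇒ phys 0x1977D  [2 reads]

TLB: [["0x340C", "0x19"]]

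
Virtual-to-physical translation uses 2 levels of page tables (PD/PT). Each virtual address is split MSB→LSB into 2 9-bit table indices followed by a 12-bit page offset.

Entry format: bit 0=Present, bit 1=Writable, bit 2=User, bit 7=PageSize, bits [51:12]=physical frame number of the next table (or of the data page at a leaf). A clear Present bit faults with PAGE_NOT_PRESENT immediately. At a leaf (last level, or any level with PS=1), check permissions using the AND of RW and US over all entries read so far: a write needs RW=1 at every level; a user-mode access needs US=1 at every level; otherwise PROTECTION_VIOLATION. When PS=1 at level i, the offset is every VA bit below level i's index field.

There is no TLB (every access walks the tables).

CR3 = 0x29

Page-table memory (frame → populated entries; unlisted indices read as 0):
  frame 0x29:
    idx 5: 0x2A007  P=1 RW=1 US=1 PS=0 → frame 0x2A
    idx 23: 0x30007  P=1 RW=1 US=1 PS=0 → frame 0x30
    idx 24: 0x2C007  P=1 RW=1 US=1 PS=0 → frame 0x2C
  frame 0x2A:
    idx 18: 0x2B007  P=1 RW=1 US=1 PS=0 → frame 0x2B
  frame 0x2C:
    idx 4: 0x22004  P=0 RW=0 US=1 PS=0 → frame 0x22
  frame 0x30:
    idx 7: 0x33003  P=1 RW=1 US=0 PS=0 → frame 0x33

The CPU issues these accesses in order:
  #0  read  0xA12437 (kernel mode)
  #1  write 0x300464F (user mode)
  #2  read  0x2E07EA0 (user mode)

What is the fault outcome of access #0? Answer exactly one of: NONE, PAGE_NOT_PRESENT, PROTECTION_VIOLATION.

Walk each access:
#0 VA=0xA12437 (r,kernel):
  L0 @0x29[5] → 0x2A007  P=1,RW=1,US=1,PS=0
  L1 @0x2A[18] → 0x2B007  P=1,RW=1,US=1,PS=0
  ✓ 0x2B437  — 2 lookups
#1 VA=0x300464F (w,user):
  L0 @0x29[24] → 0x2C007  P=1,RW=1,US=1,PS=0
  L1 @0x2C[4] → 0x22004  P=0,RW=0,US=1,PS=0
  ✗ PAGE_NOT_PRESENT  [2 reads]
#2 VA=0x2E07EA0 (r,user):
  L0 @0x29[23] → 0x30007  P=1,RW=1,US=1,PS=0
  L1 @0x30[7] → 0x33003  P=1,RW=1,US=0,PS=0
  ✗ PROTECTION_VIOLATION  [2 reads]

Access #0 fault: NONE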